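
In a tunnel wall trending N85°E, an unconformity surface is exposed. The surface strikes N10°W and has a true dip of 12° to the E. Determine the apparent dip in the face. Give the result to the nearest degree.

The strike is N10°W and the section trends N85°E; the acute angle between them is β = 85°.
tan α = tan 12° × sin 85° = 0.2126 × 0.9962 = 0.2117
α = arctan(0.2117) = 11.96°

12°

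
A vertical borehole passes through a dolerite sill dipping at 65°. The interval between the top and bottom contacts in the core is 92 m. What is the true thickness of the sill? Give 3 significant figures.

True thickness t = h · cos(dip) = 92 × cos 65°
t = 92 × 0.4226 = 38.881 m

38.9 m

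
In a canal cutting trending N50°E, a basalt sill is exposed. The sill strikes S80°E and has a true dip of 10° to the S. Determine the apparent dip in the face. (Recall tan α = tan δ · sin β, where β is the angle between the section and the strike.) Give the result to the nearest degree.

8°

The section lies 50° from the strike.
tan(apparent dip) = tan 10° · sin 50° = 0.1351
apparent dip = arctan 0.1351 = 7.69°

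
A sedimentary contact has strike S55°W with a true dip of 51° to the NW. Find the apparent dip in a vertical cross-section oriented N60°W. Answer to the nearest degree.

Angle between strike (S55°W) and section (N60°W): β = 65°.
tan(apparent dip) = tan 51° · sin 65° = 1.1192
apparent dip = arctan 1.1192 = 48.22°

48°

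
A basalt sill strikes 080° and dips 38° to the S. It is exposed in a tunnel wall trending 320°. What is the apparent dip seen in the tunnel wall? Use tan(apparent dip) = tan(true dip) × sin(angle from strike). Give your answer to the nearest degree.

Angle between strike (080°) and section (320°): β = 60°.
tan α = tan 38° × sin 60° = 0.7813 × 0.8660 = 0.6766
apparent dip = arctan 0.6766 = 34.08°

34°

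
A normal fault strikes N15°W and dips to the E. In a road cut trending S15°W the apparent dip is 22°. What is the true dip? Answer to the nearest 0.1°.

The section is 30° from the strike.
tan δ = tan α / sin β = tan 22° / sin 30° = 0.4040 / 0.5000 = 0.8081
true dip = arctan 0.8081 = 38.94°

38.9°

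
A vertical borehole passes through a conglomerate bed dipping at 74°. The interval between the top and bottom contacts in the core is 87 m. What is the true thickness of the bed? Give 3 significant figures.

True thickness t = h · cos(dip) = 87 × cos 74°
t = 87 × 0.2756 = 23.980 m

24.0 m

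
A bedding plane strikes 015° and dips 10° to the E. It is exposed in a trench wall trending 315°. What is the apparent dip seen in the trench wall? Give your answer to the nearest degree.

9°

Angle between strike (015°) and section (315°): β = 60°.
tan(apparent dip) = tan 10° · sin 60° = 0.1527
α = arctan(0.1527) = 8.68°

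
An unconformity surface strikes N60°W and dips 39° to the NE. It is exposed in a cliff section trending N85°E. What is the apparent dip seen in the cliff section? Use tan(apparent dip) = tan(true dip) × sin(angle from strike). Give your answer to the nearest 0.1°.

The strike is N60°W and the section trends N85°E; the acute angle between them is β = 35°.
tan(apparent dip) = tan 39° · sin 35° = 0.4645
apparent dip = arctan 0.4645 = 24.91°

24.9°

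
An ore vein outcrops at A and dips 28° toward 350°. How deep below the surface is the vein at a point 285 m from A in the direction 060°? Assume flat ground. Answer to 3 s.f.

51.8 m

The hole lies 70° from the dip direction, so the down-dip offset is 285 × cos 70° = 97.48 m.
Depth = down-dip offset × tan(dip) = 97.48 × tan 28° = 97.48 × 0.5317
Depth = 51.83 m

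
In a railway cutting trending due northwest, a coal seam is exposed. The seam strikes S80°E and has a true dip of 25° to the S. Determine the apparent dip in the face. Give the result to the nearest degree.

The strike is S80°E and the section trends due northwest; the acute angle between them is β = 35°.
tan α = tan 25° × sin 35° = 0.4663 × 0.5736 = 0.2675
apparent dip = arctan 0.2675 = 14.97°

15°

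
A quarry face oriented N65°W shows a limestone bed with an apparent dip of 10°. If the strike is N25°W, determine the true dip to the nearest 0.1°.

15.3°

β = acute angle between strike N25°W and section N65°W = 40°.
tan(true dip) = tan 10° / sin 40° = 0.2743
δ = arctan(0.2743) = 15.34°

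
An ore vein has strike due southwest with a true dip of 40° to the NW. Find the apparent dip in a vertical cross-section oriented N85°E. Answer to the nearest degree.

28°

The section lies 40° from the strike.
tan(apparent dip) = tan 40° · sin 40° = 0.5394
apparent dip = arctan 0.5394 = 28.34°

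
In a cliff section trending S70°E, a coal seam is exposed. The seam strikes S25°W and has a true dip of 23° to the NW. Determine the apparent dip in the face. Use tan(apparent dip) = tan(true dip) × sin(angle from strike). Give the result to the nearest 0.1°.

22.9°

Angle between strike (S25°W) and section (S70°E): β = 85°.
tan α = tan 23° × sin 85° = 0.4245 × 0.9962 = 0.4229
α = arctan(0.4229) = 22.92°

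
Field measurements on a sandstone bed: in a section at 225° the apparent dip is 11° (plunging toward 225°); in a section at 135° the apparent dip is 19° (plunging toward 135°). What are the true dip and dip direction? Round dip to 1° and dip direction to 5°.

Each apparent-dip line lies in the plane. As unit vectors (x east, y north, z up), v₁ plunges 11°→225° and v₂ plunges 19°→135°.
The plane normal is n = v₁ × v₂ ∝ (0.098, -0.354, 0.928).
Dip δ = arctan(|n_h|/n_z) = arctan(0.367/0.928) = 21.6°.
The horizontal component of n points toward azimuth atan2(n_x, n_y) = 164°, the dip direction.

true dip 22°, dip direction 165°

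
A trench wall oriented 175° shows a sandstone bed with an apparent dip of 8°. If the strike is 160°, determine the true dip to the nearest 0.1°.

β = acute angle between strike 160° and section 175° = 15°.
tan(true dip) = tan 8° / sin 15° = 0.5430
δ = arctan(0.5430) = 28.50°

28.5°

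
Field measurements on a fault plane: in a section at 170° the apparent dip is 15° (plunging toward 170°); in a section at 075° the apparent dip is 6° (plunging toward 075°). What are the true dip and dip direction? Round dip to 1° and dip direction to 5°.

true dip 17°, dip direction 145°

Each apparent-dip line lies in the plane. As unit vectors (x east, y north, z up), v₁ plunges 15°→170° and v₂ plunges 6°→075°.
n = v₁ × v₂ = (0.166, -0.231, 0.957) (taken with n_z > 0).
tan δ = √(n_x²+n_y²)/n_z = 0.285/0.957, so δ = 16.6°.
The horizontal component of n points toward azimuth atan2(n_x, n_y) = 144°, the dip direction.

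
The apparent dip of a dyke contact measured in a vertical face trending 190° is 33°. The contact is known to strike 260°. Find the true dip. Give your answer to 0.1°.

34.6°

The section is 70° from the strike.
tan δ = tan α / sin β = tan 33° / sin 70° = 0.6494 / 0.9397 = 0.6911
true dip = arctan 0.6911 = 34.65°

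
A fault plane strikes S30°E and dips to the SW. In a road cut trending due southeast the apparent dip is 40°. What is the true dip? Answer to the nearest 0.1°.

β = acute angle between strike S30°E and section due southeast = 15°.
tan δ = tan α / sin β = tan 40° / sin 15° = 0.8391 / 0.2588 = 3.2420
δ = arctan(3.2420) = 72.86°

72.9°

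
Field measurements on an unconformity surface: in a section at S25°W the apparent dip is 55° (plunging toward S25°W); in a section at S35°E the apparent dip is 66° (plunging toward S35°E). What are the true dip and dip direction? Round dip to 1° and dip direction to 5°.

Represent each trace as a vector plunging at its apparent dip toward its trend (east-north-up frame): v₁ = (-0.242, -0.520, -0.819), v₂ = (0.233, -0.333, -0.914).
n = v₁ × v₂ = (0.202, -0.413, 0.202) (taken with n_z > 0).
Dip δ = arctan(|n_h|/n_z) = arctan(0.459/0.202) = 66.3°.
Dip direction = atan2(0.202, -0.413) = 154° (azimuth of n's horizontal projection).

true dip 66°, dip direction 155°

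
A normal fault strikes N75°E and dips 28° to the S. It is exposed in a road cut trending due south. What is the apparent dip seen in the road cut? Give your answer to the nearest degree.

Angle between strike (N75°E) and section (due south): β = 75°.
tan(apparent dip) = tan 28° · sin 75° = 0.5136
α = arctan(0.5136) = 27.18°

27°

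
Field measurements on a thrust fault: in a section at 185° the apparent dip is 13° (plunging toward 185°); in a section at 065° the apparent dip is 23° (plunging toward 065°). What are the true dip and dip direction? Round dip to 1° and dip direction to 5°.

true dip 34°, dip direction 115°

Represent each trace as a vector plunging at its apparent dip toward its trend (east-north-up frame): v₁ = (-0.085, -0.971, -0.225), v₂ = (0.834, 0.389, -0.391).
n = v₁ × v₂ = (0.467, -0.221, 0.777) (taken with n_z > 0).
True dip = arccos(n_z / |n|) = arccos(0.8328) = 33.6°.
Dip direction = azimuth of (n_x, n_y) = atan2(0.467, -0.221) = 115°.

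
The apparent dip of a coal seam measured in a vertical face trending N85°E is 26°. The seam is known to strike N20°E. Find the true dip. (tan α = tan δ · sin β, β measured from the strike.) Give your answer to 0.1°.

28.3°

β = acute angle between strike N20°E and section N85°E = 65°.
tan δ = tan α / sin β = tan 26° / sin 65° = 0.4877 / 0.9063 = 0.5382
δ = arctan(0.5382) = 28.29°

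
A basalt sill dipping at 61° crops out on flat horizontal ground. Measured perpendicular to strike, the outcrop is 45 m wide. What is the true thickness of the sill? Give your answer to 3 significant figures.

39.4 m

True thickness t = w · sin(dip) = 45 × sin 61°
t = 45 × 0.8746 = 39.358 m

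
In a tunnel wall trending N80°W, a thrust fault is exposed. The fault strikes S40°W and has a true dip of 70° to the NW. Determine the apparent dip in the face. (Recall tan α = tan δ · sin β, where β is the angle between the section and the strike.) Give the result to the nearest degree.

Angle between strike (S40°W) and section (N80°W): β = 60°.
tan α = tan 70° × sin 60° = 2.7475 × 0.8660 = 2.3794
apparent dip = arctan 2.3794 = 67.20°

67°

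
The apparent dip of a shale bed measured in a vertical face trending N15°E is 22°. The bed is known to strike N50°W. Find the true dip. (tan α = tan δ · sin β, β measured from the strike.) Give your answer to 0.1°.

The section is 65° from the strike.
tan(true dip) = tan 22° / sin 65° = 0.4458
true dip = arctan 0.4458 = 24.03°

24.0°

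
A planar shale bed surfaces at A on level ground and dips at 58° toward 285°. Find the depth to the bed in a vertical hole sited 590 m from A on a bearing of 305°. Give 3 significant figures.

The hole lies 20° from the dip direction, so the down-dip offset is 590 × cos 20° = 554.42 m.
Depth = down-dip offset × tan(dip) = 554.42 × tan 58° = 554.42 × 1.6003
Depth = 887.26 m

887 m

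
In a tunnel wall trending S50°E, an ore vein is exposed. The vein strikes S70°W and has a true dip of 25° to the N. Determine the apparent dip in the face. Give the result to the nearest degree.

The section lies 60° from the strike.
tan(apparent dip) = tan 25° · sin 60° = 0.4038
apparent dip = arctan 0.4038 = 21.99°

22°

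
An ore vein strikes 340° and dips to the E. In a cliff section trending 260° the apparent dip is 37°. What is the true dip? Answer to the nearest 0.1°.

37.4°

β = acute angle between strike 340° and section 260° = 80°.
tan δ = tan α / sin β = tan 37° / sin 80° = 0.7536 / 0.9848 = 0.7652
δ = arctan(0.7652) = 37.42°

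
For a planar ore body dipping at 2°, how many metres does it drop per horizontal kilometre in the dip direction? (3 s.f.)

drop per km = 1000 × tan 2° = 1000 × 0.0349

34.9 m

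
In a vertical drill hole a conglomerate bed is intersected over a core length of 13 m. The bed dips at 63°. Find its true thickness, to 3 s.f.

5.90 m

True thickness t = h · cos(dip) = 13 × cos 63°
t = 13 × 0.4540 = 5.902 m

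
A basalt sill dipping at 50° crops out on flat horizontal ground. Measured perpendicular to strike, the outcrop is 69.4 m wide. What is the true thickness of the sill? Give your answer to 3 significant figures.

True thickness t = w · sin(dip) = 69.4 × sin 50°
t = 69.4 × 0.7660 = 53.163 m

53.2 m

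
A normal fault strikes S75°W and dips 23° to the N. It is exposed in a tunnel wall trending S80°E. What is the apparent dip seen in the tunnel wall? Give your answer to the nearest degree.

The strike is S75°W and the section trends S80°E; the acute angle between them is β = 25°.
tan α = tan 23° × sin 25° = 0.4245 × 0.4226 = 0.1794
α = arctan(0.1794) = 10.17°

10°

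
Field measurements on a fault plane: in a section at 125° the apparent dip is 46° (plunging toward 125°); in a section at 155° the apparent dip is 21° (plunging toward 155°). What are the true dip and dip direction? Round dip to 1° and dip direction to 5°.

The two traces are lines in the plane: v₁ = (sin 125°·cos 46°, cos 125°·cos 46°, −sin 46°), v₂ = (sin 155°·cos 21°, cos 155°·cos 21°, −sin 21°).
n = v₁ × v₂ = (0.466, 0.080, 0.324) (taken with n_z > 0).
True dip = arccos(n_z / |n|) = arccos(0.5657) = 55.5°.
The horizontal component of n points toward azimuth atan2(n_x, n_y) = 80°, the dip direction.

true dip 56°, dip direction 080°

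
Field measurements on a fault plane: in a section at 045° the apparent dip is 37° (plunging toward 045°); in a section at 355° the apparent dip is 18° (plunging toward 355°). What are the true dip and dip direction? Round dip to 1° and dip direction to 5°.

The two traces are lines in the plane: v₁ = (sin 45°·cos 37°, cos 45°·cos 37°, −sin 37°), v₂ = (sin 355°·cos 18°, cos 355°·cos 18°, −sin 18°).
The plane normal is n = v₁ × v₂ ∝ (0.396, 0.224, 0.582).
True dip = arccos(n_z / |n|) = arccos(0.7878) = 38.0°.
Dip direction = atan2(0.396, 0.224) = 60° (azimuth of n's horizontal projection).

true dip 38°, dip direction 060°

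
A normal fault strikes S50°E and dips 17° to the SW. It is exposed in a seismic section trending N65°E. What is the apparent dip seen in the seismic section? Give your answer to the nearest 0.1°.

The section lies 65° from the strike.
tan α = tan 17° × sin 65° = 0.3057 × 0.9063 = 0.2771
apparent dip = arctan 0.2771 = 15.49°

15.5°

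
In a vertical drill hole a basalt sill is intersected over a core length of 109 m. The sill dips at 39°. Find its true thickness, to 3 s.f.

84.7 m

True thickness t = h · cos(dip) = 109 × cos 39°
t = 109 × 0.7771 = 84.709 m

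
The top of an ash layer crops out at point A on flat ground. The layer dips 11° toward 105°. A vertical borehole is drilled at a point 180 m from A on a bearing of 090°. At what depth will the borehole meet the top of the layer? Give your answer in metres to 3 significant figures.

The hole lies 15° from the dip direction, so the down-dip offset is 180 × cos 15° = 173.87 m.
Depth = down-dip offset × tan(dip) = 173.87 × tan 11° = 173.87 × 0.1944
Depth = 33.80 m

33.8 m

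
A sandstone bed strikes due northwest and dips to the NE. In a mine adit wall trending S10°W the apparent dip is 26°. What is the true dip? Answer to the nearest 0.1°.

30.8°

The section is 55° from the strike.
tan(true dip) = tan 26° / sin 55° = 0.5954
true dip = arctan 0.5954 = 30.77°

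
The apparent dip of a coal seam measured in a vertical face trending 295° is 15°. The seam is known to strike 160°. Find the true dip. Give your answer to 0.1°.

β = acute angle between strike 160° and section 295° = 45°.
tan(true dip) = tan 15° / sin 45° = 0.3789
true dip = arctan 0.3789 = 20.75°

20.8°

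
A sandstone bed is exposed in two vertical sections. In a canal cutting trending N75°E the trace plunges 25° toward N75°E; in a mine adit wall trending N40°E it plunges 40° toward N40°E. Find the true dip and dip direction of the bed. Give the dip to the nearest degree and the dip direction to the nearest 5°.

Each apparent-dip line lies in the plane. As unit vectors (x east, y north, z up), v₁ plunges 25°→N75°E and v₂ plunges 40°→N40°E.
The plane normal is n = v₁ × v₂ ∝ (0.097, 0.355, 0.398).
tan δ = √(n_x²+n_y²)/n_z = 0.368/0.398, so δ = 42.7°.
Dip direction = atan2(0.097, 0.355) = 15° (azimuth of n's horizontal projection).

true dip 43°, dip direction 015°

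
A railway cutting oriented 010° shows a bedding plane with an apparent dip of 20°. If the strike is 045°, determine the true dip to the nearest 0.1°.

32.4°

The section is 35° from the strike.
tan(true dip) = tan 20° / sin 35° = 0.6346
true dip = arctan 0.6346 = 32.40°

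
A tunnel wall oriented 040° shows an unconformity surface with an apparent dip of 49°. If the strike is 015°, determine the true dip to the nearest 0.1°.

69.8°

The section is 25° from the strike.
tan δ = tan α / sin β = tan 49° / sin 25° = 1.1504 / 0.4226 = 2.7220
δ = arctan(2.7220) = 69.83°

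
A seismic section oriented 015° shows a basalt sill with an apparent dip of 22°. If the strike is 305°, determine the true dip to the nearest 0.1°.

23.3°

β = acute angle between strike 305° and section 015° = 70°.
tan(true dip) = tan 22° / sin 70° = 0.4300
δ = arctan(0.4300) = 23.27°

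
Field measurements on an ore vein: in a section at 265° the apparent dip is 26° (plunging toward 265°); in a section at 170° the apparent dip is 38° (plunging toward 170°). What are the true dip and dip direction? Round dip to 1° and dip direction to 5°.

The two traces are lines in the plane: v₁ = (sin 265°·cos 26°, cos 265°·cos 26°, −sin 26°), v₂ = (sin 170°·cos 38°, cos 170°·cos 38°, −sin 38°).
The plane normal is n = v₁ × v₂ ∝ (-0.292, -0.611, 0.706).
True dip = arccos(n_z / |n|) = arccos(0.7214) = 43.8°.
The horizontal component of n points toward azimuth atan2(n_x, n_y) = 206°, the dip direction.

true dip 44°, dip direction 205°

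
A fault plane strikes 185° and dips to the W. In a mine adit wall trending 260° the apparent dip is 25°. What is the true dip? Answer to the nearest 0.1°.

25.8°

The section is 75° from the strike.
tan δ = tan α / sin β = tan 25° / sin 75° = 0.4663 / 0.9659 = 0.4828
δ = arctan(0.4828) = 25.77°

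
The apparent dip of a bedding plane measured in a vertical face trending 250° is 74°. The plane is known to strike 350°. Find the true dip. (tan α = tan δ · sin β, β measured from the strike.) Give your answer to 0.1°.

74.2°

The section is 80° from the strike.
tan δ = tan α / sin β = tan 74° / sin 80° = 3.4874 / 0.9848 = 3.5412
true dip = arctan 3.5412 = 74.23°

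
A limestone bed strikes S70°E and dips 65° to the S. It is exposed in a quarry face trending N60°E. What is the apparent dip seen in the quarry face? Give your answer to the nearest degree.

59°

The section lies 50° from the strike.
tan(apparent dip) = tan 65° · sin 50° = 1.6428
α = arctan(1.6428) = 58.67°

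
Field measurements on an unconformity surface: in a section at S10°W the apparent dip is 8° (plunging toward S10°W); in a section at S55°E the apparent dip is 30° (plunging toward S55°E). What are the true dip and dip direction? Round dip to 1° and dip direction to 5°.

true dip 30°, dip direction 115°

Each apparent-dip line lies in the plane. As unit vectors (x east, y north, z up), v₁ plunges 8°→S10°W and v₂ plunges 30°→S55°E.
The plane normal is n = v₁ × v₂ ∝ (0.418, -0.185, 0.777).
Dip δ = arctan(|n_h|/n_z) = arctan(0.457/0.777) = 30.5°.
Dip direction = azimuth of (n_x, n_y) = atan2(0.418, -0.185) = 114°.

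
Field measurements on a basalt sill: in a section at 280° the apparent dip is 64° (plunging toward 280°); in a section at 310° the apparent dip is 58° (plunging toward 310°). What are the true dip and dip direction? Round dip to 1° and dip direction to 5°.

true dip 64°, dip direction 270°

The two traces are lines in the plane: v₁ = (sin 280°·cos 64°, cos 280°·cos 64°, −sin 64°), v₂ = (sin 310°·cos 58°, cos 310°·cos 58°, −sin 58°).
Cross product v₁ × v₂ gives the pole to the plane: n ∝ (-0.242, 0.001, 0.116).
tan δ = √(n_x²+n_y²)/n_z = 0.242/0.116, so δ = 64.3°.
Dip direction = azimuth of (n_x, n_y) = atan2(-0.242, 0.001) = 270°.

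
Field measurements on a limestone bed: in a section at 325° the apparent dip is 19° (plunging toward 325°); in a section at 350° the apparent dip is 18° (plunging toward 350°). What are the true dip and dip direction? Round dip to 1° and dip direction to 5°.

Represent each trace as a vector plunging at its apparent dip toward its trend (east-north-up frame): v₁ = (-0.542, 0.775, -0.326), v₂ = (-0.165, 0.937, -0.309).
Cross product v₁ × v₂ gives the pole to the plane: n ∝ (-0.066, 0.114, 0.380).
Dip δ = arctan(|n_h|/n_z) = arctan(0.131/0.380) = 19.1°.
Dip direction = azimuth of (n_x, n_y) = atan2(-0.066, 0.114) = 330°.

true dip 19°, dip direction 330°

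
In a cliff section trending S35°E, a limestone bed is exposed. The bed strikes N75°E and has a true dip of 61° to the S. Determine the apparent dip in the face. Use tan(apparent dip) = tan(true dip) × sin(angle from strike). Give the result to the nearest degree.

59°

Angle between strike (N75°E) and section (S35°E): β = 70°.
tan(apparent dip) = tan 61° · sin 70° = 1.6953
apparent dip = arctan 1.6953 = 59.46°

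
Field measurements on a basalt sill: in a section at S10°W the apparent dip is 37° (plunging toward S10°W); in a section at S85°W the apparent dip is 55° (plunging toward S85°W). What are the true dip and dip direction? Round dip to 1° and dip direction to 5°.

The two traces are lines in the plane: v₁ = (sin 190°·cos 37°, cos 190°·cos 37°, −sin 37°), v₂ = (sin 265°·cos 55°, cos 265°·cos 55°, −sin 55°).
Cross product v₁ × v₂ gives the pole to the plane: n ∝ (-0.614, -0.230, 0.442).
tan δ = √(n_x²+n_y²)/n_z = 0.656/0.442, so δ = 56.0°.
Dip direction = azimuth of (n_x, n_y) = atan2(-0.614, -0.230) = 249°.

true dip 56°, dip direction 250°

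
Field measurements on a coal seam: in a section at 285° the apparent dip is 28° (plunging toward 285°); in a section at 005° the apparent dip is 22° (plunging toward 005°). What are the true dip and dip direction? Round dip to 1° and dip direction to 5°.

true dip 32°, dip direction 315°

Each apparent-dip line lies in the plane. As unit vectors (x east, y north, z up), v₁ plunges 28°→285° and v₂ plunges 22°→005°.
Cross product v₁ × v₂ gives the pole to the plane: n ∝ (-0.348, 0.357, 0.806).
True dip = arccos(n_z / |n|) = arccos(0.8504) = 31.7°.
Dip direction = azimuth of (n_x, n_y) = atan2(-0.348, 0.357) = 316°.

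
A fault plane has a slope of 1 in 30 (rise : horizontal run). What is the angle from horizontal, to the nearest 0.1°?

1.9°

tan θ = 1/30 = 0.0333
θ = arctan(0.0333) = 1.91°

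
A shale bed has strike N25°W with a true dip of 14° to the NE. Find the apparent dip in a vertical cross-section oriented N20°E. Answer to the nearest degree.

Angle between strike (N25°W) and section (N20°E): β = 45°.
tan(apparent dip) = tan 14° · sin 45° = 0.1763
α = arctan(0.1763) = 10.00°

10°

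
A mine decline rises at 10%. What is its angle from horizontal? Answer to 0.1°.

5.7°

tan θ = 10/100 = 0.1000
θ = arctan(0.1000) = 5.71°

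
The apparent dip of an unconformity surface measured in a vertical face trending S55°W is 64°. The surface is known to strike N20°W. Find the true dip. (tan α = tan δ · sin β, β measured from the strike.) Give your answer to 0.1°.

The section is 75° from the strike.
tan(true dip) = tan 64° / sin 75° = 2.1226
true dip = arctan 2.1226 = 64.77°

64.8°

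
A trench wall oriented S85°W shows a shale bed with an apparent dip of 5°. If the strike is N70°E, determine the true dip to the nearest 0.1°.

The section is 15° from the strike.
tan δ = tan α / sin β = tan 5° / sin 15° = 0.0875 / 0.2588 = 0.3380
true dip = arctan 0.3380 = 18.68°

18.7°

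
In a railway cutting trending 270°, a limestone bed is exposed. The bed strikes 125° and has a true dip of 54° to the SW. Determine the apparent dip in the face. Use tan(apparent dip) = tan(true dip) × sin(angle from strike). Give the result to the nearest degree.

38°

Angle between strike (125°) and section (270°): β = 35°.
tan(apparent dip) = tan 54° · sin 35° = 0.7895
apparent dip = arctan 0.7895 = 38.29°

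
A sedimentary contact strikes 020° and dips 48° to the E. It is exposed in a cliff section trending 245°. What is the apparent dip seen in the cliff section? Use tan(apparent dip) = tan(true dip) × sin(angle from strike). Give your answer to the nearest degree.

38°

The section lies 45° from the strike.
tan(apparent dip) = tan 48° · sin 45° = 0.7853
apparent dip = arctan 0.7853 = 38.14°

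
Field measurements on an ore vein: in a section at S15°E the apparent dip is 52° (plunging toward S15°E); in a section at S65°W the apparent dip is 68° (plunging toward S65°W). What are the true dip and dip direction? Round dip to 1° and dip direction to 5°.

true dip 69°, dip direction 225°

Each apparent-dip line lies in the plane. As unit vectors (x east, y north, z up), v₁ plunges 52°→S15°E and v₂ plunges 68°→S65°W.
The plane normal is n = v₁ × v₂ ∝ (-0.427, -0.415, 0.227).
True dip = arccos(n_z / |n|) = arccos(0.3564) = 69.1°.
Dip direction = atan2(-0.427, -0.415) = 226° (azimuth of n's horizontal projection).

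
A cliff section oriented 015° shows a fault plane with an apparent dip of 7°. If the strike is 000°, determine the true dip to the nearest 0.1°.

25.4°

The section is 15° from the strike.
tan(true dip) = tan 7° / sin 15° = 0.4744
true dip = arctan 0.4744 = 25.38°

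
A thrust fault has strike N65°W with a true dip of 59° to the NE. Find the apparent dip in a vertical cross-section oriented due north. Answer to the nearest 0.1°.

The section lies 65° from the strike.
tan(apparent dip) = tan 59° · sin 65° = 1.5083
apparent dip = arctan 1.5083 = 56.46°

56.5°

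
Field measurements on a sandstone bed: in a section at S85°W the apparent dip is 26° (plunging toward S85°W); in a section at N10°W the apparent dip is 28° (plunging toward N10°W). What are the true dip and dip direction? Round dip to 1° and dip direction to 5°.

The two traces are lines in the plane: v₁ = (sin 265°·cos 26°, cos 265°·cos 26°, −sin 26°), v₂ = (sin 350°·cos 28°, cos 350°·cos 28°, −sin 28°).
The plane normal is n = v₁ × v₂ ∝ (-0.418, 0.353, 0.791).
True dip = arccos(n_z / |n|) = arccos(0.8223) = 34.7°.
Dip direction = atan2(-0.418, 0.353) = 310° (azimuth of n's horizontal projection).

true dip 35°, dip direction 310°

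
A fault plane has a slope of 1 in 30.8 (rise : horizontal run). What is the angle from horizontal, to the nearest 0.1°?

1.9°

tan θ = 1/30.8 = 0.0325
θ = arctan(0.0325) = 1.86°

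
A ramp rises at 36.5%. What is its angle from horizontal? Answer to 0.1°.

20.1°

tan θ = 36.5/100 = 0.3650
θ = arctan(0.3650) = 20.05°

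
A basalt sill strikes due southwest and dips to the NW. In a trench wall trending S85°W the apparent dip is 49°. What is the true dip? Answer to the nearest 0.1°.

β = acute angle between strike due southwest and section S85°W = 40°.
tan δ = tan α / sin β = tan 49° / sin 40° = 1.1504 / 0.6428 = 1.7897
δ = arctan(1.7897) = 60.80°

60.8°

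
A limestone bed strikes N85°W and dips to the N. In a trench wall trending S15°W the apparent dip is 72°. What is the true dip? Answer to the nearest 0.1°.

72.3°

β = acute angle between strike N85°W and section S15°W = 80°.
tan δ = tan α / sin β = tan 72° / sin 80° = 3.0777 / 0.9848 = 3.1252
δ = arctan(3.1252) = 72.26°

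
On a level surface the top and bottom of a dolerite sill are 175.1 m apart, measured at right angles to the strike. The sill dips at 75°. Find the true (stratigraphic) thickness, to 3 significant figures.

True thickness t = w · sin(dip) = 175.1 × sin 75°
t = 175.1 × 0.9659 = 169.134 m

169 m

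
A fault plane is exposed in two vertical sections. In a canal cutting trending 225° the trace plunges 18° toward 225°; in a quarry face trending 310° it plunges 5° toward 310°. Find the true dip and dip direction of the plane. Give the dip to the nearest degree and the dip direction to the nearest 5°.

true dip 18°, dip direction 235°

Each apparent-dip line lies in the plane. As unit vectors (x east, y north, z up), v₁ plunges 18°→225° and v₂ plunges 5°→310°.
n = v₁ × v₂ = (-0.256, -0.177, 0.944) (taken with n_z > 0).
True dip = arccos(n_z / |n|) = arccos(0.9495) = 18.3°.
Dip direction = azimuth of (n_x, n_y) = atan2(-0.256, -0.177) = 235°.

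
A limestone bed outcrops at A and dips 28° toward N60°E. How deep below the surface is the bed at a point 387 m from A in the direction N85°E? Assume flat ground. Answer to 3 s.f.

The hole lies 25° from the dip direction, so the down-dip offset is 387 × cos 25° = 350.74 m.
Depth = down-dip offset × tan(dip) = 350.74 × tan 28° = 350.74 × 0.5317
Depth = 186.49 m

186 m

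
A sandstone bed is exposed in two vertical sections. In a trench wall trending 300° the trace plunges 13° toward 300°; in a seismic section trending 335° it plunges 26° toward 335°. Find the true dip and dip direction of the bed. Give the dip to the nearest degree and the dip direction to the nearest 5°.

The two traces are lines in the plane: v₁ = (sin 300°·cos 13°, cos 300°·cos 13°, −sin 13°), v₂ = (sin 335°·cos 26°, cos 335°·cos 26°, −sin 26°).
n = v₁ × v₂ = (0.030, 0.284, 0.502) (taken with n_z > 0).
tan δ = √(n_x²+n_y²)/n_z = 0.286/0.502, so δ = 29.7°.
The horizontal component of n points toward azimuth atan2(n_x, n_y) = 6°, the dip direction.

true dip 30°, dip direction 005°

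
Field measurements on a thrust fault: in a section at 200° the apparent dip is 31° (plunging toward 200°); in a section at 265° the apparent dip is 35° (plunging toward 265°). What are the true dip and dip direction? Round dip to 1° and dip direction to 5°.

true dip 38°, dip direction 240°

Represent each trace as a vector plunging at its apparent dip toward its trend (east-north-up frame): v₁ = (-0.293, -0.805, -0.515), v₂ = (-0.816, -0.071, -0.574).
Cross product v₁ × v₂ gives the pole to the plane: n ∝ (-0.425, -0.252, 0.636).
Dip δ = arctan(|n_h|/n_z) = arctan(0.494/0.636) = 37.8°.
Dip direction = atan2(-0.425, -0.252) = 239° (azimuth of n's horizontal projection).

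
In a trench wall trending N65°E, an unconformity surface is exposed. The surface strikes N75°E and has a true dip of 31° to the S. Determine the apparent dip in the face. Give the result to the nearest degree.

The strike is N75°E and the section trends N65°E; the acute angle between them is β = 10°.
tan α = tan 31° × sin 10° = 0.6009 × 0.1736 = 0.1043
α = arctan(0.1043) = 5.96°

6°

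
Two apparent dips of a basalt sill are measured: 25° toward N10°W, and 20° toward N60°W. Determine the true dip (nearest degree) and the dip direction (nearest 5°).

true dip 25°, dip direction 340°

Represent each trace as a vector plunging at its apparent dip toward its trend (east-north-up frame): v₁ = (-0.157, 0.893, -0.423), v₂ = (-0.814, 0.470, -0.342).
Cross product v₁ × v₂ gives the pole to the plane: n ∝ (-0.107, 0.290, 0.652).
Dip δ = arctan(|n_h|/n_z) = arctan(0.309/0.652) = 25.4°.
Dip direction = atan2(-0.107, 0.290) = 340° (azimuth of n's horizontal projection).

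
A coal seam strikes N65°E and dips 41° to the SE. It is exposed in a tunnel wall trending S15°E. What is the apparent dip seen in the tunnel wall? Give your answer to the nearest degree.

41°

The section lies 80° from the strike.
tan(apparent dip) = tan 41° · sin 80° = 0.8561
apparent dip = arctan 0.8561 = 40.57°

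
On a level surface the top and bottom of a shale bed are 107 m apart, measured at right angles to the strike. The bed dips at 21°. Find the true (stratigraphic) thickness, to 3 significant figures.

True thickness t = w · sin(dip) = 107 × sin 21°
t = 107 × 0.3584 = 38.345 m

38.3 m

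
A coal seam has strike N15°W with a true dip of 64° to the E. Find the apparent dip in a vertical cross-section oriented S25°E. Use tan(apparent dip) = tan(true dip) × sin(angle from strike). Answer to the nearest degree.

20°

Angle between strike (N15°W) and section (S25°E): β = 10°.
tan α = tan 64° × sin 10° = 2.0503 × 0.1736 = 0.3560
apparent dip = arctan 0.3560 = 19.60°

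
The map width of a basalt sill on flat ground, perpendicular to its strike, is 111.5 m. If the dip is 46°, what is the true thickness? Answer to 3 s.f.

80.2 m

True thickness t = w · sin(dip) = 111.5 × sin 46°
t = 111.5 × 0.7193 = 80.206 m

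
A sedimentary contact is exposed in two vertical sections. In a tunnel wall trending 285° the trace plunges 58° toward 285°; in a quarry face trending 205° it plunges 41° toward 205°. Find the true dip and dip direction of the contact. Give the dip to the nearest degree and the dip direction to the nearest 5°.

The two traces are lines in the plane: v₁ = (sin 285°·cos 58°, cos 285°·cos 58°, −sin 58°), v₂ = (sin 205°·cos 41°, cos 205°·cos 41°, −sin 41°).
The plane normal is n = v₁ × v₂ ∝ (-0.670, -0.065, 0.394).
True dip = arccos(n_z / |n|) = arccos(0.5050) = 59.7°.
The horizontal component of n points toward azimuth atan2(n_x, n_y) = 264°, the dip direction.

true dip 60°, dip direction 265°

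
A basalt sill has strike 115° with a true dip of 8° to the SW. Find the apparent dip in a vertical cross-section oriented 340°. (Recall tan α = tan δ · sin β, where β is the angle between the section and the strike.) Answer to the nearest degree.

The section lies 45° from the strike.
tan(apparent dip) = tan 8° · sin 45° = 0.0994
α = arctan(0.0994) = 5.68°

6°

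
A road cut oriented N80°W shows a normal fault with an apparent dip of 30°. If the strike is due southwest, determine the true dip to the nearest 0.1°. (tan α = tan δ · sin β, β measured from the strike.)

35.2°

The section is 55° from the strike.
tan δ = tan α / sin β = tan 30° / sin 55° = 0.5774 / 0.8192 = 0.7048
true dip = arctan 0.7048 = 35.18°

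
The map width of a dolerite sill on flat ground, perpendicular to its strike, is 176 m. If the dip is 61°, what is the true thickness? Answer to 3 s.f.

154 m

True thickness t = w · sin(dip) = 176 × sin 61°
t = 176 × 0.8746 = 153.933 m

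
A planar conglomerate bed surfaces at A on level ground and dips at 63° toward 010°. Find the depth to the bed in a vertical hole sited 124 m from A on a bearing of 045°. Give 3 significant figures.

The hole lies 35° from the dip direction, so the down-dip offset is 124 × cos 35° = 101.57 m.
Depth = down-dip offset × tan(dip) = 101.57 × tan 63° = 101.57 × 1.9626
Depth = 199.35 m

199 m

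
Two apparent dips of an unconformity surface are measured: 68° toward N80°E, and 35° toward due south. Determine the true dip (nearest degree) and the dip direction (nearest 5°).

true dip 70°, dip direction 105°

Represent each trace as a vector plunging at its apparent dip toward its trend (east-north-up frame): v₁ = (0.369, 0.065, -0.927), v₂ = (0.000, -0.819, -0.574).
Cross product v₁ × v₂ gives the pole to the plane: n ∝ (0.797, -0.212, 0.302).
Dip δ = arctan(|n_h|/n_z) = arctan(0.824/0.302) = 69.9°.
Dip direction = azimuth of (n_x, n_y) = atan2(0.797, -0.212) = 105°.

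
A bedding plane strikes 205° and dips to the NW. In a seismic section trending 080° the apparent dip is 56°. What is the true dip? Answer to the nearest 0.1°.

β = acute angle between strike 205° and section 080° = 55°.
tan(true dip) = tan 56° / sin 55° = 1.8099
δ = arctan(1.8099) = 61.08°

61.1°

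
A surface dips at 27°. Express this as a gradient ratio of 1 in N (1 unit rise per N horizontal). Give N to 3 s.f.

1 in 1.96

1 : N means tan θ = 1/N, so N = 1/tan 27° = 1/0.5095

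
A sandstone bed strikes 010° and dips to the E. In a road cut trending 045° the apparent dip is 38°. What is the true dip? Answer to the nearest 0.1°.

53.7°

β = acute angle between strike 010° and section 045° = 35°.
tan(true dip) = tan 38° / sin 35° = 1.3621
true dip = arctan 1.3621 = 53.72°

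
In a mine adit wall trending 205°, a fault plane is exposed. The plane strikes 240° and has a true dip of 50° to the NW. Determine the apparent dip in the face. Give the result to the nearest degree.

The section lies 35° from the strike.
tan α = tan 50° × sin 35° = 1.1918 × 0.5736 = 0.6836
α = arctan(0.6836) = 34.36°

34°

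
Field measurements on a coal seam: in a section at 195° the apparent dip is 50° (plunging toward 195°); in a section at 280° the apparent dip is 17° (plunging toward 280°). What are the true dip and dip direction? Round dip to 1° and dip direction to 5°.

Represent each trace as a vector plunging at its apparent dip toward its trend (east-north-up frame): v₁ = (-0.166, -0.621, -0.766), v₂ = (-0.942, 0.166, -0.292).
Cross product v₁ × v₂ gives the pole to the plane: n ∝ (-0.309, -0.673, 0.612).
Dip δ = arctan(|n_h|/n_z) = arctan(0.740/0.612) = 50.4°.
Dip direction = atan2(-0.309, -0.673) = 205° (azimuth of n's horizontal projection).

true dip 50°, dip direction 205°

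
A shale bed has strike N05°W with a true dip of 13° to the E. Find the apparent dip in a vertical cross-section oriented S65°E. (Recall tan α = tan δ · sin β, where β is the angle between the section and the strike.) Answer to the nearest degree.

11°

The strike is N05°W and the section trends S65°E; the acute angle between them is β = 60°.
tan α = tan 13° × sin 60° = 0.2309 × 0.8660 = 0.1999
α = arctan(0.1999) = 11.31°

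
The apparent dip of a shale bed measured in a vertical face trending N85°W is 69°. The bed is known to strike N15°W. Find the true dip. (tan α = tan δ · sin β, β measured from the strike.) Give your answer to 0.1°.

The section is 70° from the strike.
tan δ = tan α / sin β = tan 69° / sin 70° = 2.6051 / 0.9397 = 2.7723
true dip = arctan 2.7723 = 70.16°

70.2°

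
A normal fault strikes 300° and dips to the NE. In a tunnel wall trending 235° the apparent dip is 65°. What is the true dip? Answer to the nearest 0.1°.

67.1°

The section is 65° from the strike.
tan δ = tan α / sin β = tan 65° / sin 65° = 2.1445 / 0.9063 = 2.3662
true dip = arctan 2.3662 = 67.09°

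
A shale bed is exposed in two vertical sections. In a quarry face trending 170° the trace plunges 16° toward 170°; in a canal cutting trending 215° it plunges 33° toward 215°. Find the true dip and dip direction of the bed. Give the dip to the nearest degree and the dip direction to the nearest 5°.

The two traces are lines in the plane: v₁ = (sin 170°·cos 16°, cos 170°·cos 16°, −sin 16°), v₂ = (sin 215°·cos 33°, cos 215°·cos 33°, −sin 33°).
The plane normal is n = v₁ × v₂ ∝ (-0.326, -0.224, 0.570).
tan δ = √(n_x²+n_y²)/n_z = 0.395/0.570, so δ = 34.7°.
Dip direction = atan2(-0.326, -0.224) = 236° (azimuth of n's horizontal projection).

true dip 35°, dip direction 235°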